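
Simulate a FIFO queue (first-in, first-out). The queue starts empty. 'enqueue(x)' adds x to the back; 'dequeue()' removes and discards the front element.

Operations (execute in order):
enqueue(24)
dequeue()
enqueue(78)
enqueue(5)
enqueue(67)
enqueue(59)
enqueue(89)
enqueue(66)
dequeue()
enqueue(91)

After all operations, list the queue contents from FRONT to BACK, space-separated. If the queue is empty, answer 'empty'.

enqueue(24): [24]
dequeue(): []
enqueue(78): [78]
enqueue(5): [78, 5]
enqueue(67): [78, 5, 67]
enqueue(59): [78, 5, 67, 59]
enqueue(89): [78, 5, 67, 59, 89]
enqueue(66): [78, 5, 67, 59, 89, 66]
dequeue(): [5, 67, 59, 89, 66]
enqueue(91): [5, 67, 59, 89, 66, 91]

Answer: 5 67 59 89 66 91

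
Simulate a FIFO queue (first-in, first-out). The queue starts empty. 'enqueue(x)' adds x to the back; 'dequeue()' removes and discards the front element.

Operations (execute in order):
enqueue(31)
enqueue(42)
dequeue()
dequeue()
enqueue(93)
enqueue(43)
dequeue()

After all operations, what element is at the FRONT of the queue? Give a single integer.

enqueue(31): queue = [31]
enqueue(42): queue = [31, 42]
dequeue(): queue = [42]
dequeue(): queue = []
enqueue(93): queue = [93]
enqueue(43): queue = [93, 43]
dequeue(): queue = [43]

Answer: 43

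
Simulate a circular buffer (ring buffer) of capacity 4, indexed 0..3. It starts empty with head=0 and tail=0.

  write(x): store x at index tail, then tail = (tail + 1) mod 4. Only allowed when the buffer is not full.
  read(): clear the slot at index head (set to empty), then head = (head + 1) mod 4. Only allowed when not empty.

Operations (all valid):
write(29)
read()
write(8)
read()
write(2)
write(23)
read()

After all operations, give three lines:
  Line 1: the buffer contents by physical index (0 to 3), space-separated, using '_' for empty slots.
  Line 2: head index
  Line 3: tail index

write(29): buf=[29 _ _ _], head=0, tail=1, size=1
read(): buf=[_ _ _ _], head=1, tail=1, size=0
write(8): buf=[_ 8 _ _], head=1, tail=2, size=1
read(): buf=[_ _ _ _], head=2, tail=2, size=0
write(2): buf=[_ _ 2 _], head=2, tail=3, size=1
write(23): buf=[_ _ 2 23], head=2, tail=0, size=2
read(): buf=[_ _ _ 23], head=3, tail=0, size=1

Answer: _ _ _ 23
3
0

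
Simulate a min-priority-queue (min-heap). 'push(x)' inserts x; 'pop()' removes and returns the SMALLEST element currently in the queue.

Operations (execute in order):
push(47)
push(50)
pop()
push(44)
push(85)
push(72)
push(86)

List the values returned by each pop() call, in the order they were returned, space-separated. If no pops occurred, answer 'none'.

Answer: 47

Derivation:
push(47): heap contents = [47]
push(50): heap contents = [47, 50]
pop() → 47: heap contents = [50]
push(44): heap contents = [44, 50]
push(85): heap contents = [44, 50, 85]
push(72): heap contents = [44, 50, 72, 85]
push(86): heap contents = [44, 50, 72, 85, 86]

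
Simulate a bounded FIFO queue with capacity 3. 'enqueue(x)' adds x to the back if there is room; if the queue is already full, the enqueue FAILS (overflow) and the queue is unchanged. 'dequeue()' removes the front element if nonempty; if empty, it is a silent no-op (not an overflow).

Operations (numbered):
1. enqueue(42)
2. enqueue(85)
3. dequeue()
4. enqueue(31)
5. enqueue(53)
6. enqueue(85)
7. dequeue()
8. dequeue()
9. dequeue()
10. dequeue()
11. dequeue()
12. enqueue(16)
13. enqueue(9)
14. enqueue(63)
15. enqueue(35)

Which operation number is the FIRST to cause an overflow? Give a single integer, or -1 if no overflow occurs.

Answer: 6

Derivation:
1. enqueue(42): size=1
2. enqueue(85): size=2
3. dequeue(): size=1
4. enqueue(31): size=2
5. enqueue(53): size=3
6. enqueue(85): size=3=cap → OVERFLOW (fail)
7. dequeue(): size=2
8. dequeue(): size=1
9. dequeue(): size=0
10. dequeue(): empty, no-op, size=0
11. dequeue(): empty, no-op, size=0
12. enqueue(16): size=1
13. enqueue(9): size=2
14. enqueue(63): size=3
15. enqueue(35): size=3=cap → OVERFLOW (fail)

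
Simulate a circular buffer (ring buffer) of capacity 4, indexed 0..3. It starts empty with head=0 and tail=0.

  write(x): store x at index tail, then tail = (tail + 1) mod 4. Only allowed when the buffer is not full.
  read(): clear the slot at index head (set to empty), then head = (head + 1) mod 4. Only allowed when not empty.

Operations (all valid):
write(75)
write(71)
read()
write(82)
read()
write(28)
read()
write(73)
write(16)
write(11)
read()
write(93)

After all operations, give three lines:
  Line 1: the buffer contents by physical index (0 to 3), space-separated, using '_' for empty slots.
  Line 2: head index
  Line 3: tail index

write(75): buf=[75 _ _ _], head=0, tail=1, size=1
write(71): buf=[75 71 _ _], head=0, tail=2, size=2
read(): buf=[_ 71 _ _], head=1, tail=2, size=1
write(82): buf=[_ 71 82 _], head=1, tail=3, size=2
read(): buf=[_ _ 82 _], head=2, tail=3, size=1
write(28): buf=[_ _ 82 28], head=2, tail=0, size=2
read(): buf=[_ _ _ 28], head=3, tail=0, size=1
write(73): buf=[73 _ _ 28], head=3, tail=1, size=2
write(16): buf=[73 16 _ 28], head=3, tail=2, size=3
write(11): buf=[73 16 11 28], head=3, tail=3, size=4
read(): buf=[73 16 11 _], head=0, tail=3, size=3
write(93): buf=[73 16 11 93], head=0, tail=0, size=4

Answer: 73 16 11 93
0
0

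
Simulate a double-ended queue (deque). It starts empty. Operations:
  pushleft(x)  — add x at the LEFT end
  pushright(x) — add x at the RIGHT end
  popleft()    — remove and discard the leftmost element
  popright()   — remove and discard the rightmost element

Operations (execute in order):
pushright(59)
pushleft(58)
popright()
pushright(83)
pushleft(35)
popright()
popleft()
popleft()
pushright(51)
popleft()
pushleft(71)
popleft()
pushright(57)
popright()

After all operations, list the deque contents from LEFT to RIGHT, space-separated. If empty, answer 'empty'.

Answer: empty

Derivation:
pushright(59): [59]
pushleft(58): [58, 59]
popright(): [58]
pushright(83): [58, 83]
pushleft(35): [35, 58, 83]
popright(): [35, 58]
popleft(): [58]
popleft(): []
pushright(51): [51]
popleft(): []
pushleft(71): [71]
popleft(): []
pushright(57): [57]
popright(): []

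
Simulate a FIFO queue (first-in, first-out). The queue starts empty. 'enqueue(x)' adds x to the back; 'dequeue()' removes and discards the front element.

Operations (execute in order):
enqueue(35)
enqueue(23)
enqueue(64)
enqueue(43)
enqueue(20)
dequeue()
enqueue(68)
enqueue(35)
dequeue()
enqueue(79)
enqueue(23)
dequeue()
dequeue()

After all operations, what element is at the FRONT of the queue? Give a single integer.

Answer: 20

Derivation:
enqueue(35): queue = [35]
enqueue(23): queue = [35, 23]
enqueue(64): queue = [35, 23, 64]
enqueue(43): queue = [35, 23, 64, 43]
enqueue(20): queue = [35, 23, 64, 43, 20]
dequeue(): queue = [23, 64, 43, 20]
enqueue(68): queue = [23, 64, 43, 20, 68]
enqueue(35): queue = [23, 64, 43, 20, 68, 35]
dequeue(): queue = [64, 43, 20, 68, 35]
enqueue(79): queue = [64, 43, 20, 68, 35, 79]
enqueue(23): queue = [64, 43, 20, 68, 35, 79, 23]
dequeue(): queue = [43, 20, 68, 35, 79, 23]
dequeue(): queue = [20, 68, 35, 79, 23]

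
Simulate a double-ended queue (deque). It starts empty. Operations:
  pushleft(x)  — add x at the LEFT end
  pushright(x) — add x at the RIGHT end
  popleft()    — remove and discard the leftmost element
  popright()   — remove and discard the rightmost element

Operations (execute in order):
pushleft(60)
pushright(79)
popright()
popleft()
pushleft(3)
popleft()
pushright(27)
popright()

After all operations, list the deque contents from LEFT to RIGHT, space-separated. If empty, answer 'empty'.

Answer: empty

Derivation:
pushleft(60): [60]
pushright(79): [60, 79]
popright(): [60]
popleft(): []
pushleft(3): [3]
popleft(): []
pushright(27): [27]
popright(): []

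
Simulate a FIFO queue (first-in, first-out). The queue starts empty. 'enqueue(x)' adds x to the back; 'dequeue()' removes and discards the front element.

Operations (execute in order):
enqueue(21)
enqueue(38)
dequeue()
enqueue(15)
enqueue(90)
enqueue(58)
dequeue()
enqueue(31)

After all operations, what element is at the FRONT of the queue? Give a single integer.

enqueue(21): queue = [21]
enqueue(38): queue = [21, 38]
dequeue(): queue = [38]
enqueue(15): queue = [38, 15]
enqueue(90): queue = [38, 15, 90]
enqueue(58): queue = [38, 15, 90, 58]
dequeue(): queue = [15, 90, 58]
enqueue(31): queue = [15, 90, 58, 31]

Answer: 15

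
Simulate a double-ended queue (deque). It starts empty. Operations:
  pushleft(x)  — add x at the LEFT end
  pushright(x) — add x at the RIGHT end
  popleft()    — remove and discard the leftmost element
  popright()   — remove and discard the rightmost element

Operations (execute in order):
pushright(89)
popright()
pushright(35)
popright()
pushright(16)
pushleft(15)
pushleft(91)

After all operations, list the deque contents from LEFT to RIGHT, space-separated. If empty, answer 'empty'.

Answer: 91 15 16

Derivation:
pushright(89): [89]
popright(): []
pushright(35): [35]
popright(): []
pushright(16): [16]
pushleft(15): [15, 16]
pushleft(91): [91, 15, 16]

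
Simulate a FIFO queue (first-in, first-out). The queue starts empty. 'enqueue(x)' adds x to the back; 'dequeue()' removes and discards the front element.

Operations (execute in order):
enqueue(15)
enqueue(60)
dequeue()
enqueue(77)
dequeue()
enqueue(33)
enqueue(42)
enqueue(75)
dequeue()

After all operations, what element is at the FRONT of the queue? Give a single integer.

enqueue(15): queue = [15]
enqueue(60): queue = [15, 60]
dequeue(): queue = [60]
enqueue(77): queue = [60, 77]
dequeue(): queue = [77]
enqueue(33): queue = [77, 33]
enqueue(42): queue = [77, 33, 42]
enqueue(75): queue = [77, 33, 42, 75]
dequeue(): queue = [33, 42, 75]

Answer: 33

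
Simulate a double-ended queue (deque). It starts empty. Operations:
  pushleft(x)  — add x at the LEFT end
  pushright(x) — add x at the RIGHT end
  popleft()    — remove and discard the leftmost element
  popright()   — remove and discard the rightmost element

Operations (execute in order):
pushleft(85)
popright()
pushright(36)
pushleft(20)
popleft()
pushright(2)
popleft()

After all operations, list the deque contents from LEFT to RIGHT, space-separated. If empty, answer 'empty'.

Answer: 2

Derivation:
pushleft(85): [85]
popright(): []
pushright(36): [36]
pushleft(20): [20, 36]
popleft(): [36]
pushright(2): [36, 2]
popleft(): [2]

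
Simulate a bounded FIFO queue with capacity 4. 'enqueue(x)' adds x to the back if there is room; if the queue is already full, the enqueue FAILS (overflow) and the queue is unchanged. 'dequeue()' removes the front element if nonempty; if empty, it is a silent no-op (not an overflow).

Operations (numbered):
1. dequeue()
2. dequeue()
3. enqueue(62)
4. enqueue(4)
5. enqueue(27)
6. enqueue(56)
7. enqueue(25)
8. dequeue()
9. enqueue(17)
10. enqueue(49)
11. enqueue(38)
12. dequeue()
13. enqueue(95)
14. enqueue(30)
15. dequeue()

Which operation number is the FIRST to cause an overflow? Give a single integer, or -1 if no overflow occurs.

Answer: 7

Derivation:
1. dequeue(): empty, no-op, size=0
2. dequeue(): empty, no-op, size=0
3. enqueue(62): size=1
4. enqueue(4): size=2
5. enqueue(27): size=3
6. enqueue(56): size=4
7. enqueue(25): size=4=cap → OVERFLOW (fail)
8. dequeue(): size=3
9. enqueue(17): size=4
10. enqueue(49): size=4=cap → OVERFLOW (fail)
11. enqueue(38): size=4=cap → OVERFLOW (fail)
12. dequeue(): size=3
13. enqueue(95): size=4
14. enqueue(30): size=4=cap → OVERFLOW (fail)
15. dequeue(): size=3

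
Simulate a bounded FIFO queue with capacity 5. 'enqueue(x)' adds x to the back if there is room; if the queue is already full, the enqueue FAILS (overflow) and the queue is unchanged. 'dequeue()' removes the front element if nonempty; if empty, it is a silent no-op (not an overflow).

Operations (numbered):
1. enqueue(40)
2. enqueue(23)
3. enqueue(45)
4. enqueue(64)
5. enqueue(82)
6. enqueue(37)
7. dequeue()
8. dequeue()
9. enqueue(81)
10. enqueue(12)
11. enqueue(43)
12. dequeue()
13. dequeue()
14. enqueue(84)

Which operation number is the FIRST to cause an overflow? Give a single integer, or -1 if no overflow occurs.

Answer: 6

Derivation:
1. enqueue(40): size=1
2. enqueue(23): size=2
3. enqueue(45): size=3
4. enqueue(64): size=4
5. enqueue(82): size=5
6. enqueue(37): size=5=cap → OVERFLOW (fail)
7. dequeue(): size=4
8. dequeue(): size=3
9. enqueue(81): size=4
10. enqueue(12): size=5
11. enqueue(43): size=5=cap → OVERFLOW (fail)
12. dequeue(): size=4
13. dequeue(): size=3
14. enqueue(84): size=4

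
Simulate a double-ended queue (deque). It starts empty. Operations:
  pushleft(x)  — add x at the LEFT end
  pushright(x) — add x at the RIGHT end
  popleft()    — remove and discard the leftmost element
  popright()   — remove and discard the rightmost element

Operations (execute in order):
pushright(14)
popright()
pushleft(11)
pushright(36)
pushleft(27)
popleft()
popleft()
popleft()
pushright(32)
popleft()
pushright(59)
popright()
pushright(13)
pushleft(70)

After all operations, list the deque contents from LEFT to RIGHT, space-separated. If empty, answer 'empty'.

Answer: 70 13

Derivation:
pushright(14): [14]
popright(): []
pushleft(11): [11]
pushright(36): [11, 36]
pushleft(27): [27, 11, 36]
popleft(): [11, 36]
popleft(): [36]
popleft(): []
pushright(32): [32]
popleft(): []
pushright(59): [59]
popright(): []
pushright(13): [13]
pushleft(70): [70, 13]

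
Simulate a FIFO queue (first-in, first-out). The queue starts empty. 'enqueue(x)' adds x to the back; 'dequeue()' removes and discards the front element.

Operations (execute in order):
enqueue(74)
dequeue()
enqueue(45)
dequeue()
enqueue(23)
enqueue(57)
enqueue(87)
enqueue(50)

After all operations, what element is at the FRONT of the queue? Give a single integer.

enqueue(74): queue = [74]
dequeue(): queue = []
enqueue(45): queue = [45]
dequeue(): queue = []
enqueue(23): queue = [23]
enqueue(57): queue = [23, 57]
enqueue(87): queue = [23, 57, 87]
enqueue(50): queue = [23, 57, 87, 50]

Answer: 23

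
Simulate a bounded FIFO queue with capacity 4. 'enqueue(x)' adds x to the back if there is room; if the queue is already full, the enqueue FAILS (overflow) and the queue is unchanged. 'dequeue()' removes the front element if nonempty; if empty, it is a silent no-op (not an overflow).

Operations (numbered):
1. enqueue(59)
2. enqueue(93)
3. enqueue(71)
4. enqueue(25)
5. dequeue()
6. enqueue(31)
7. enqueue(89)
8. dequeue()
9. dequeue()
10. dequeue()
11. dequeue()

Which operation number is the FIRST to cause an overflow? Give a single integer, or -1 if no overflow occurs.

Answer: 7

Derivation:
1. enqueue(59): size=1
2. enqueue(93): size=2
3. enqueue(71): size=3
4. enqueue(25): size=4
5. dequeue(): size=3
6. enqueue(31): size=4
7. enqueue(89): size=4=cap → OVERFLOW (fail)
8. dequeue(): size=3
9. dequeue(): size=2
10. dequeue(): size=1
11. dequeue(): size=0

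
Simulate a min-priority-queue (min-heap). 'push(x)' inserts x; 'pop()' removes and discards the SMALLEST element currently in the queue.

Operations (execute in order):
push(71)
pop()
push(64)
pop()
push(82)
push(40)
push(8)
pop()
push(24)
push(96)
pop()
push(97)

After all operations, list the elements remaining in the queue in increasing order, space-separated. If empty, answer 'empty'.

Answer: 40 82 96 97

Derivation:
push(71): heap contents = [71]
pop() → 71: heap contents = []
push(64): heap contents = [64]
pop() → 64: heap contents = []
push(82): heap contents = [82]
push(40): heap contents = [40, 82]
push(8): heap contents = [8, 40, 82]
pop() → 8: heap contents = [40, 82]
push(24): heap contents = [24, 40, 82]
push(96): heap contents = [24, 40, 82, 96]
pop() → 24: heap contents = [40, 82, 96]
push(97): heap contents = [40, 82, 96, 97]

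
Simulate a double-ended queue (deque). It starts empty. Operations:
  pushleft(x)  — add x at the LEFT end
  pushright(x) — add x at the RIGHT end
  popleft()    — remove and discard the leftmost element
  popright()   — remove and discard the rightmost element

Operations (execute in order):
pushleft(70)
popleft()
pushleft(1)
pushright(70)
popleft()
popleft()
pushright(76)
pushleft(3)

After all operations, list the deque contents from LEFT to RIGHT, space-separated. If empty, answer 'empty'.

Answer: 3 76

Derivation:
pushleft(70): [70]
popleft(): []
pushleft(1): [1]
pushright(70): [1, 70]
popleft(): [70]
popleft(): []
pushright(76): [76]
pushleft(3): [3, 76]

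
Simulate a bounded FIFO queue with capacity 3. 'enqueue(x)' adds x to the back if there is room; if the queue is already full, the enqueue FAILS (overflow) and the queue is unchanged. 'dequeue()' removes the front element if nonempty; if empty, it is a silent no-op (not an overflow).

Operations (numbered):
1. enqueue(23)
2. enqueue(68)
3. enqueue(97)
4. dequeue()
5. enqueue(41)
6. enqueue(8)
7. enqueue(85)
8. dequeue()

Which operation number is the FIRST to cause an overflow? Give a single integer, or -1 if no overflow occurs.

1. enqueue(23): size=1
2. enqueue(68): size=2
3. enqueue(97): size=3
4. dequeue(): size=2
5. enqueue(41): size=3
6. enqueue(8): size=3=cap → OVERFLOW (fail)
7. enqueue(85): size=3=cap → OVERFLOW (fail)
8. dequeue(): size=2

Answer: 6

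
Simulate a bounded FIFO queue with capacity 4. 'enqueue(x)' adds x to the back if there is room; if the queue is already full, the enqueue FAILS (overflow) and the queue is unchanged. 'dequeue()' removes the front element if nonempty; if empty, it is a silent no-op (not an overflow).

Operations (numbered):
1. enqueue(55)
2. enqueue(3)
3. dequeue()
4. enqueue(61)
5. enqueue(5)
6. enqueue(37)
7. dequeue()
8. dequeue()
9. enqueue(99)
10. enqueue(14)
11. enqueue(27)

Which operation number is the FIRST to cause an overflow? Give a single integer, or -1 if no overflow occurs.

Answer: 11

Derivation:
1. enqueue(55): size=1
2. enqueue(3): size=2
3. dequeue(): size=1
4. enqueue(61): size=2
5. enqueue(5): size=3
6. enqueue(37): size=4
7. dequeue(): size=3
8. dequeue(): size=2
9. enqueue(99): size=3
10. enqueue(14): size=4
11. enqueue(27): size=4=cap → OVERFLOW (fail)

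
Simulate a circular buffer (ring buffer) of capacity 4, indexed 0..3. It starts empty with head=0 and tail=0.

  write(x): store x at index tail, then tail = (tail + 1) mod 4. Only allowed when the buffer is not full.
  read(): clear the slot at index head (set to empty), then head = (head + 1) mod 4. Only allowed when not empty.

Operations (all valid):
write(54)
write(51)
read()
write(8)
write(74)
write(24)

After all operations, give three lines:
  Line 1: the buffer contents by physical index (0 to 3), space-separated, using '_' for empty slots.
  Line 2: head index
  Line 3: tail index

write(54): buf=[54 _ _ _], head=0, tail=1, size=1
write(51): buf=[54 51 _ _], head=0, tail=2, size=2
read(): buf=[_ 51 _ _], head=1, tail=2, size=1
write(8): buf=[_ 51 8 _], head=1, tail=3, size=2
write(74): buf=[_ 51 8 74], head=1, tail=0, size=3
write(24): buf=[24 51 8 74], head=1, tail=1, size=4

Answer: 24 51 8 74
1
1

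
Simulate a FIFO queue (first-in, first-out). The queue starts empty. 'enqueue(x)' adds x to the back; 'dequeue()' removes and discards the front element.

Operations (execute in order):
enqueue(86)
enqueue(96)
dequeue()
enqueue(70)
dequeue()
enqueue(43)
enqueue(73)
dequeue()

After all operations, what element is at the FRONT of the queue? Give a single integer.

enqueue(86): queue = [86]
enqueue(96): queue = [86, 96]
dequeue(): queue = [96]
enqueue(70): queue = [96, 70]
dequeue(): queue = [70]
enqueue(43): queue = [70, 43]
enqueue(73): queue = [70, 43, 73]
dequeue(): queue = [43, 73]

Answer: 43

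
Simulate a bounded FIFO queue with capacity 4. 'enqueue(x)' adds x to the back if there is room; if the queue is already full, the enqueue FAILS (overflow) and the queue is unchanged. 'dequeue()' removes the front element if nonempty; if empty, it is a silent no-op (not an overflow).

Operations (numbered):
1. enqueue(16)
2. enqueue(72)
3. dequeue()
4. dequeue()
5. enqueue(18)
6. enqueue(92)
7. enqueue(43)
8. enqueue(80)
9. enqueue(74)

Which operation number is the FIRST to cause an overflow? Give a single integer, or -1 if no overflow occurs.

1. enqueue(16): size=1
2. enqueue(72): size=2
3. dequeue(): size=1
4. dequeue(): size=0
5. enqueue(18): size=1
6. enqueue(92): size=2
7. enqueue(43): size=3
8. enqueue(80): size=4
9. enqueue(74): size=4=cap → OVERFLOW (fail)

Answer: 9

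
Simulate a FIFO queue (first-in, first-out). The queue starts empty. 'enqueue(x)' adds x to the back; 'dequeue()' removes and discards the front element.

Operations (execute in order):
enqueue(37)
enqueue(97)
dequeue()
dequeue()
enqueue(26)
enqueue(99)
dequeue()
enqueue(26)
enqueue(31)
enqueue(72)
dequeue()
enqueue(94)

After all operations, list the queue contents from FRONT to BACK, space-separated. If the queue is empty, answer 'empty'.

enqueue(37): [37]
enqueue(97): [37, 97]
dequeue(): [97]
dequeue(): []
enqueue(26): [26]
enqueue(99): [26, 99]
dequeue(): [99]
enqueue(26): [99, 26]
enqueue(31): [99, 26, 31]
enqueue(72): [99, 26, 31, 72]
dequeue(): [26, 31, 72]
enqueue(94): [26, 31, 72, 94]

Answer: 26 31 72 94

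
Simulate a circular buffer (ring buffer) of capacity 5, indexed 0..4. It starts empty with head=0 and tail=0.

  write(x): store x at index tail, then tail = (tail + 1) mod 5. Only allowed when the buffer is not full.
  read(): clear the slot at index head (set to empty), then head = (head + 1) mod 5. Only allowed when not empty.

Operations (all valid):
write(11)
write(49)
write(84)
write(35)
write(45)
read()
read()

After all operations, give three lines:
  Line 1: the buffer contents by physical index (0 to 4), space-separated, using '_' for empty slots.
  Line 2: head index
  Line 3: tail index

Answer: _ _ 84 35 45
2
0

Derivation:
write(11): buf=[11 _ _ _ _], head=0, tail=1, size=1
write(49): buf=[11 49 _ _ _], head=0, tail=2, size=2
write(84): buf=[11 49 84 _ _], head=0, tail=3, size=3
write(35): buf=[11 49 84 35 _], head=0, tail=4, size=4
write(45): buf=[11 49 84 35 45], head=0, tail=0, size=5
read(): buf=[_ 49 84 35 45], head=1, tail=0, size=4
read(): buf=[_ _ 84 35 45], head=2, tail=0, size=3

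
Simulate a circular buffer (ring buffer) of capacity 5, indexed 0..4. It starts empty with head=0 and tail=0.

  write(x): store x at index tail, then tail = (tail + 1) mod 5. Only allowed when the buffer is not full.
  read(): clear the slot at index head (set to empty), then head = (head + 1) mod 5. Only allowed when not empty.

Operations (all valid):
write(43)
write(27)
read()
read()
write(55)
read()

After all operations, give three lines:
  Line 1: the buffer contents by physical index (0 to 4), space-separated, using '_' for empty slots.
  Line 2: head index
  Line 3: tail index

write(43): buf=[43 _ _ _ _], head=0, tail=1, size=1
write(27): buf=[43 27 _ _ _], head=0, tail=2, size=2
read(): buf=[_ 27 _ _ _], head=1, tail=2, size=1
read(): buf=[_ _ _ _ _], head=2, tail=2, size=0
write(55): buf=[_ _ 55 _ _], head=2, tail=3, size=1
read(): buf=[_ _ _ _ _], head=3, tail=3, size=0

Answer: _ _ _ _ _
3
3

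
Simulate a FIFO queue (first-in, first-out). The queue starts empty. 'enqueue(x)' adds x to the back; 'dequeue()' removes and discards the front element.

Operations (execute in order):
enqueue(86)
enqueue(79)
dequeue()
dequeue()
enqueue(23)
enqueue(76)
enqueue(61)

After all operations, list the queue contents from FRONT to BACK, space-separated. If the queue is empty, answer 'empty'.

enqueue(86): [86]
enqueue(79): [86, 79]
dequeue(): [79]
dequeue(): []
enqueue(23): [23]
enqueue(76): [23, 76]
enqueue(61): [23, 76, 61]

Answer: 23 76 61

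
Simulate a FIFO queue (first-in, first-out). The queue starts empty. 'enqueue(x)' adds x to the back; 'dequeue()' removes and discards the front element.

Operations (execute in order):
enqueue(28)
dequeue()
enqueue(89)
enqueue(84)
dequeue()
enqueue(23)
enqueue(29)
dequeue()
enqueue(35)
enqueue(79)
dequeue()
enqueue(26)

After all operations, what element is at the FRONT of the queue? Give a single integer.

enqueue(28): queue = [28]
dequeue(): queue = []
enqueue(89): queue = [89]
enqueue(84): queue = [89, 84]
dequeue(): queue = [84]
enqueue(23): queue = [84, 23]
enqueue(29): queue = [84, 23, 29]
dequeue(): queue = [23, 29]
enqueue(35): queue = [23, 29, 35]
enqueue(79): queue = [23, 29, 35, 79]
dequeue(): queue = [29, 35, 79]
enqueue(26): queue = [29, 35, 79, 26]

Answer: 29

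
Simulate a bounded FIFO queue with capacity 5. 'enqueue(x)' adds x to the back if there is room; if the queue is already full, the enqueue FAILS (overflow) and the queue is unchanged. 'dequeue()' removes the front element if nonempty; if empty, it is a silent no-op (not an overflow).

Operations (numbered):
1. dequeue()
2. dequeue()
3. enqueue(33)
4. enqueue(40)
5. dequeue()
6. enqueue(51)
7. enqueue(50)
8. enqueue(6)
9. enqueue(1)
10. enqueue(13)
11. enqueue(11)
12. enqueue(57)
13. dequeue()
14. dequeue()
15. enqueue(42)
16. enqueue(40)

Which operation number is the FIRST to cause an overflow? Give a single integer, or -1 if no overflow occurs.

Answer: 10

Derivation:
1. dequeue(): empty, no-op, size=0
2. dequeue(): empty, no-op, size=0
3. enqueue(33): size=1
4. enqueue(40): size=2
5. dequeue(): size=1
6. enqueue(51): size=2
7. enqueue(50): size=3
8. enqueue(6): size=4
9. enqueue(1): size=5
10. enqueue(13): size=5=cap → OVERFLOW (fail)
11. enqueue(11): size=5=cap → OVERFLOW (fail)
12. enqueue(57): size=5=cap → OVERFLOW (fail)
13. dequeue(): size=4
14. dequeue(): size=3
15. enqueue(42): size=4
16. enqueue(40): size=5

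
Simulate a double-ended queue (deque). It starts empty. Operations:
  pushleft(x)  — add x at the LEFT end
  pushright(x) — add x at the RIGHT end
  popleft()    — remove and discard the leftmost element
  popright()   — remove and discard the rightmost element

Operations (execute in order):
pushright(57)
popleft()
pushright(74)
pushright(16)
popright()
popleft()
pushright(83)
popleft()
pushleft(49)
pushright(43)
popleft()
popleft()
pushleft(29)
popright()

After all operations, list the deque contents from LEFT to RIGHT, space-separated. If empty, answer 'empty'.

Answer: empty

Derivation:
pushright(57): [57]
popleft(): []
pushright(74): [74]
pushright(16): [74, 16]
popright(): [74]
popleft(): []
pushright(83): [83]
popleft(): []
pushleft(49): [49]
pushright(43): [49, 43]
popleft(): [43]
popleft(): []
pushleft(29): [29]
popright(): []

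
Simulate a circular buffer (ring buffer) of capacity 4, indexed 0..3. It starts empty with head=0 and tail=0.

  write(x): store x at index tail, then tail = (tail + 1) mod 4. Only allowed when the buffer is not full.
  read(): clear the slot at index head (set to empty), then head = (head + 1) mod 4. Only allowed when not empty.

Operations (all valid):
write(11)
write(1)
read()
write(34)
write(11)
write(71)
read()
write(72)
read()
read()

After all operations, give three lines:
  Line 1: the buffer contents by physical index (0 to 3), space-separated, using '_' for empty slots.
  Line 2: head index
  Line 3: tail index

write(11): buf=[11 _ _ _], head=0, tail=1, size=1
write(1): buf=[11 1 _ _], head=0, tail=2, size=2
read(): buf=[_ 1 _ _], head=1, tail=2, size=1
write(34): buf=[_ 1 34 _], head=1, tail=3, size=2
write(11): buf=[_ 1 34 11], head=1, tail=0, size=3
write(71): buf=[71 1 34 11], head=1, tail=1, size=4
read(): buf=[71 _ 34 11], head=2, tail=1, size=3
write(72): buf=[71 72 34 11], head=2, tail=2, size=4
read(): buf=[71 72 _ 11], head=3, tail=2, size=3
read(): buf=[71 72 _ _], head=0, tail=2, size=2

Answer: 71 72 _ _
0
2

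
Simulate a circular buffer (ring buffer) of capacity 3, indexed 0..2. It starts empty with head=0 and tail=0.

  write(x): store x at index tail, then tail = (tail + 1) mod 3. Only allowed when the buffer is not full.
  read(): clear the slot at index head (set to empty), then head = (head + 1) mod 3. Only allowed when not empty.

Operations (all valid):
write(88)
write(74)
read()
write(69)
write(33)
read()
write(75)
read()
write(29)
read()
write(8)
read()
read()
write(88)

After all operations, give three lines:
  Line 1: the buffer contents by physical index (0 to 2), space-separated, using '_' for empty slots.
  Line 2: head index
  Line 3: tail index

write(88): buf=[88 _ _], head=0, tail=1, size=1
write(74): buf=[88 74 _], head=0, tail=2, size=2
read(): buf=[_ 74 _], head=1, tail=2, size=1
write(69): buf=[_ 74 69], head=1, tail=0, size=2
write(33): buf=[33 74 69], head=1, tail=1, size=3
read(): buf=[33 _ 69], head=2, tail=1, size=2
write(75): buf=[33 75 69], head=2, tail=2, size=3
read(): buf=[33 75 _], head=0, tail=2, size=2
write(29): buf=[33 75 29], head=0, tail=0, size=3
read(): buf=[_ 75 29], head=1, tail=0, size=2
write(8): buf=[8 75 29], head=1, tail=1, size=3
read(): buf=[8 _ 29], head=2, tail=1, size=2
read(): buf=[8 _ _], head=0, tail=1, size=1
write(88): buf=[8 88 _], head=0, tail=2, size=2

Answer: 8 88 _
0
2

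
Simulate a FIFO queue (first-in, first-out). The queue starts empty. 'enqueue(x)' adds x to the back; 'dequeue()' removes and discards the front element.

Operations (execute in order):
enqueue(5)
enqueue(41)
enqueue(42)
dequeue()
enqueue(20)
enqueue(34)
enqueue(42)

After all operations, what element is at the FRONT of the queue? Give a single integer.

enqueue(5): queue = [5]
enqueue(41): queue = [5, 41]
enqueue(42): queue = [5, 41, 42]
dequeue(): queue = [41, 42]
enqueue(20): queue = [41, 42, 20]
enqueue(34): queue = [41, 42, 20, 34]
enqueue(42): queue = [41, 42, 20, 34, 42]

Answer: 41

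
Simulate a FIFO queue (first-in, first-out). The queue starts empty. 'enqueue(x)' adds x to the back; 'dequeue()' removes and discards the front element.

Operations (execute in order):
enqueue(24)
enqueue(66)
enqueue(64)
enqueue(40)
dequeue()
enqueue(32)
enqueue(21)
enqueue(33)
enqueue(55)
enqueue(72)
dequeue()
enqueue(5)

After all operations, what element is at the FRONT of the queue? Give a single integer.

Answer: 64

Derivation:
enqueue(24): queue = [24]
enqueue(66): queue = [24, 66]
enqueue(64): queue = [24, 66, 64]
enqueue(40): queue = [24, 66, 64, 40]
dequeue(): queue = [66, 64, 40]
enqueue(32): queue = [66, 64, 40, 32]
enqueue(21): queue = [66, 64, 40, 32, 21]
enqueue(33): queue = [66, 64, 40, 32, 21, 33]
enqueue(55): queue = [66, 64, 40, 32, 21, 33, 55]
enqueue(72): queue = [66, 64, 40, 32, 21, 33, 55, 72]
dequeue(): queue = [64, 40, 32, 21, 33, 55, 72]
enqueue(5): queue = [64, 40, 32, 21, 33, 55, 72, 5]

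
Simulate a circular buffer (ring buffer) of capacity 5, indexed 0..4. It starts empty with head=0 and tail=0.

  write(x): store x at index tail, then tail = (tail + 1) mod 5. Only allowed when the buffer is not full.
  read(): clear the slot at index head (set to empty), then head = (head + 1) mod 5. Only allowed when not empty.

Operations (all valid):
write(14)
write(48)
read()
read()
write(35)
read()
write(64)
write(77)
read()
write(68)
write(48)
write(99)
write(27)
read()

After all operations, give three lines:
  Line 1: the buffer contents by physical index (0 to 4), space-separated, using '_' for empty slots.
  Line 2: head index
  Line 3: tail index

Answer: 68 48 99 27 _
0
4

Derivation:
write(14): buf=[14 _ _ _ _], head=0, tail=1, size=1
write(48): buf=[14 48 _ _ _], head=0, tail=2, size=2
read(): buf=[_ 48 _ _ _], head=1, tail=2, size=1
read(): buf=[_ _ _ _ _], head=2, tail=2, size=0
write(35): buf=[_ _ 35 _ _], head=2, tail=3, size=1
read(): buf=[_ _ _ _ _], head=3, tail=3, size=0
write(64): buf=[_ _ _ 64 _], head=3, tail=4, size=1
write(77): buf=[_ _ _ 64 77], head=3, tail=0, size=2
read(): buf=[_ _ _ _ 77], head=4, tail=0, size=1
write(68): buf=[68 _ _ _ 77], head=4, tail=1, size=2
write(48): buf=[68 48 _ _ 77], head=4, tail=2, size=3
write(99): buf=[68 48 99 _ 77], head=4, tail=3, size=4
write(27): buf=[68 48 99 27 77], head=4, tail=4, size=5
read(): buf=[68 48 99 27 _], head=0, tail=4, size=4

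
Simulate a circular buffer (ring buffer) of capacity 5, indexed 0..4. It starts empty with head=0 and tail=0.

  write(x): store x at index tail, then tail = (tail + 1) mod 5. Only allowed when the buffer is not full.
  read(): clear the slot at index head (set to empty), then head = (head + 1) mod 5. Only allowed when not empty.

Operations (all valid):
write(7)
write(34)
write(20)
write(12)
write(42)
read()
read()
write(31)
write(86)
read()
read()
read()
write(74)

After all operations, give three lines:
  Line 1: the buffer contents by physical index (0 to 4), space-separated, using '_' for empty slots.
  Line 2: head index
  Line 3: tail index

Answer: 31 86 74 _ _
0
3

Derivation:
write(7): buf=[7 _ _ _ _], head=0, tail=1, size=1
write(34): buf=[7 34 _ _ _], head=0, tail=2, size=2
write(20): buf=[7 34 20 _ _], head=0, tail=3, size=3
write(12): buf=[7 34 20 12 _], head=0, tail=4, size=4
write(42): buf=[7 34 20 12 42], head=0, tail=0, size=5
read(): buf=[_ 34 20 12 42], head=1, tail=0, size=4
read(): buf=[_ _ 20 12 42], head=2, tail=0, size=3
write(31): buf=[31 _ 20 12 42], head=2, tail=1, size=4
write(86): buf=[31 86 20 12 42], head=2, tail=2, size=5
read(): buf=[31 86 _ 12 42], head=3, tail=2, size=4
read(): buf=[31 86 _ _ 42], head=4, tail=2, size=3
read(): buf=[31 86 _ _ _], head=0, tail=2, size=2
write(74): buf=[31 86 74 _ _], head=0, tail=3, size=3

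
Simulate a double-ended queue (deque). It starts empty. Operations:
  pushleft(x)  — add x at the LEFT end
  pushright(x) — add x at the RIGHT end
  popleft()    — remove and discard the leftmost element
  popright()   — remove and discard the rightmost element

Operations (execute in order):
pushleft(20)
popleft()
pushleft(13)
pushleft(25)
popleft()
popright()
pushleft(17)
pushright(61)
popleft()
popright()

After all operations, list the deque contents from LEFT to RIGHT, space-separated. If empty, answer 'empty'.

pushleft(20): [20]
popleft(): []
pushleft(13): [13]
pushleft(25): [25, 13]
popleft(): [13]
popright(): []
pushleft(17): [17]
pushright(61): [17, 61]
popleft(): [61]
popright(): []

Answer: empty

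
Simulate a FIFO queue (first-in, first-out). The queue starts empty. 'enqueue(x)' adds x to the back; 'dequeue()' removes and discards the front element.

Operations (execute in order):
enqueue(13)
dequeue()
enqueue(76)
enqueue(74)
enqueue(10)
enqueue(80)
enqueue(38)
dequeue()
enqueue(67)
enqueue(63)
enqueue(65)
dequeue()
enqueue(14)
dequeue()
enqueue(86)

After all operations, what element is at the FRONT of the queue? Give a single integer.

Answer: 80

Derivation:
enqueue(13): queue = [13]
dequeue(): queue = []
enqueue(76): queue = [76]
enqueue(74): queue = [76, 74]
enqueue(10): queue = [76, 74, 10]
enqueue(80): queue = [76, 74, 10, 80]
enqueue(38): queue = [76, 74, 10, 80, 38]
dequeue(): queue = [74, 10, 80, 38]
enqueue(67): queue = [74, 10, 80, 38, 67]
enqueue(63): queue = [74, 10, 80, 38, 67, 63]
enqueue(65): queue = [74, 10, 80, 38, 67, 63, 65]
dequeue(): queue = [10, 80, 38, 67, 63, 65]
enqueue(14): queue = [10, 80, 38, 67, 63, 65, 14]
dequeue(): queue = [80, 38, 67, 63, 65, 14]
enqueue(86): queue = [80, 38, 67, 63, 65, 14, 86]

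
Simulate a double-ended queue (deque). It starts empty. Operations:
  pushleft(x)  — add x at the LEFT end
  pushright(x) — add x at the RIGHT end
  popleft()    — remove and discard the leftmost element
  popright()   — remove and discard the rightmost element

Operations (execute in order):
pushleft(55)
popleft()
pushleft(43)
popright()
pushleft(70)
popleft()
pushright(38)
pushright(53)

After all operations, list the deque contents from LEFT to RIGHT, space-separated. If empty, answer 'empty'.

Answer: 38 53

Derivation:
pushleft(55): [55]
popleft(): []
pushleft(43): [43]
popright(): []
pushleft(70): [70]
popleft(): []
pushright(38): [38]
pushright(53): [38, 53]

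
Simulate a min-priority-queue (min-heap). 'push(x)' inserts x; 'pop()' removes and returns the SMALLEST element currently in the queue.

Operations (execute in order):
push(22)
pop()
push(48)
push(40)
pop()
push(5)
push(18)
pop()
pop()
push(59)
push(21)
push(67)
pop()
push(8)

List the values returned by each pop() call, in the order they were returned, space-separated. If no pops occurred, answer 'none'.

push(22): heap contents = [22]
pop() → 22: heap contents = []
push(48): heap contents = [48]
push(40): heap contents = [40, 48]
pop() → 40: heap contents = [48]
push(5): heap contents = [5, 48]
push(18): heap contents = [5, 18, 48]
pop() → 5: heap contents = [18, 48]
pop() → 18: heap contents = [48]
push(59): heap contents = [48, 59]
push(21): heap contents = [21, 48, 59]
push(67): heap contents = [21, 48, 59, 67]
pop() → 21: heap contents = [48, 59, 67]
push(8): heap contents = [8, 48, 59, 67]

Answer: 22 40 5 18 21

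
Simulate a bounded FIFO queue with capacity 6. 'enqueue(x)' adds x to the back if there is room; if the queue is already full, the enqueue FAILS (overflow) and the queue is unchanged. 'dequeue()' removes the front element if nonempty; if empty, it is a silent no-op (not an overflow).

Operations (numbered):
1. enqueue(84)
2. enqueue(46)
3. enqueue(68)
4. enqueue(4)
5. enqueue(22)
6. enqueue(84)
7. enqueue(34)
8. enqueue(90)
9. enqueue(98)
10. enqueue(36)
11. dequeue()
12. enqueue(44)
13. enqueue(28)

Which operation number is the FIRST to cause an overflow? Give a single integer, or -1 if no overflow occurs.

1. enqueue(84): size=1
2. enqueue(46): size=2
3. enqueue(68): size=3
4. enqueue(4): size=4
5. enqueue(22): size=5
6. enqueue(84): size=6
7. enqueue(34): size=6=cap → OVERFLOW (fail)
8. enqueue(90): size=6=cap → OVERFLOW (fail)
9. enqueue(98): size=6=cap → OVERFLOW (fail)
10. enqueue(36): size=6=cap → OVERFLOW (fail)
11. dequeue(): size=5
12. enqueue(44): size=6
13. enqueue(28): size=6=cap → OVERFLOW (fail)

Answer: 7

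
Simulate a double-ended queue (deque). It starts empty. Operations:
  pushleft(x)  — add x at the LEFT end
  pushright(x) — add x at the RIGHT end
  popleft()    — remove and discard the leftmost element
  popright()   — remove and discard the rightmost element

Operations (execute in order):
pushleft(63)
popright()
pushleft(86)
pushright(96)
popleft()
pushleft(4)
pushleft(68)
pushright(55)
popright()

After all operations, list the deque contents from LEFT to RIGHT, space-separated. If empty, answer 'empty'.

Answer: 68 4 96

Derivation:
pushleft(63): [63]
popright(): []
pushleft(86): [86]
pushright(96): [86, 96]
popleft(): [96]
pushleft(4): [4, 96]
pushleft(68): [68, 4, 96]
pushright(55): [68, 4, 96, 55]
popright(): [68, 4, 96]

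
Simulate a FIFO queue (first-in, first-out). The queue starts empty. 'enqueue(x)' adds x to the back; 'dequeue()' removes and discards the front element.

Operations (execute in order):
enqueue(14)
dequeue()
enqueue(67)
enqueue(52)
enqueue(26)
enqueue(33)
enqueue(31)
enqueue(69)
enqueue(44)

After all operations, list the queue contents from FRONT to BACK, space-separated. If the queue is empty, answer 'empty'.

enqueue(14): [14]
dequeue(): []
enqueue(67): [67]
enqueue(52): [67, 52]
enqueue(26): [67, 52, 26]
enqueue(33): [67, 52, 26, 33]
enqueue(31): [67, 52, 26, 33, 31]
enqueue(69): [67, 52, 26, 33, 31, 69]
enqueue(44): [67, 52, 26, 33, 31, 69, 44]

Answer: 67 52 26 33 31 69 44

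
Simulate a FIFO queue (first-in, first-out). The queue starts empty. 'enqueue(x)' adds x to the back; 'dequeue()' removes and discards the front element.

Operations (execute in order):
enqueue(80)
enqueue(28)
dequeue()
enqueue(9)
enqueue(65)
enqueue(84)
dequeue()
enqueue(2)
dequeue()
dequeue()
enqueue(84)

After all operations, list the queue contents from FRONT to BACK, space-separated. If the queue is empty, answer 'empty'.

Answer: 84 2 84

Derivation:
enqueue(80): [80]
enqueue(28): [80, 28]
dequeue(): [28]
enqueue(9): [28, 9]
enqueue(65): [28, 9, 65]
enqueue(84): [28, 9, 65, 84]
dequeue(): [9, 65, 84]
enqueue(2): [9, 65, 84, 2]
dequeue(): [65, 84, 2]
dequeue(): [84, 2]
enqueue(84): [84, 2, 84]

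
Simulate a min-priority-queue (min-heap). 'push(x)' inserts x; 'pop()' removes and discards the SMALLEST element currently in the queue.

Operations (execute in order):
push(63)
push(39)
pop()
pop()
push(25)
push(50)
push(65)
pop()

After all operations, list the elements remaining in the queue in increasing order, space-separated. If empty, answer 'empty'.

push(63): heap contents = [63]
push(39): heap contents = [39, 63]
pop() → 39: heap contents = [63]
pop() → 63: heap contents = []
push(25): heap contents = [25]
push(50): heap contents = [25, 50]
push(65): heap contents = [25, 50, 65]
pop() → 25: heap contents = [50, 65]

Answer: 50 65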